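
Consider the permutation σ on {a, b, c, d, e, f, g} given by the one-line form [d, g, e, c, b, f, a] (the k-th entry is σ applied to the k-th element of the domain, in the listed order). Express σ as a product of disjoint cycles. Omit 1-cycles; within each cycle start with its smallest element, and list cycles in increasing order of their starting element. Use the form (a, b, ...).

Iterating σ from a gives a → d → c → e → b → g → a; that is the 6-cycle (a, d, c, e, b, g).
Continuing from each remaining unvisited element yields (a, d, c, e, b, g).

(a, d, c, e, b, g)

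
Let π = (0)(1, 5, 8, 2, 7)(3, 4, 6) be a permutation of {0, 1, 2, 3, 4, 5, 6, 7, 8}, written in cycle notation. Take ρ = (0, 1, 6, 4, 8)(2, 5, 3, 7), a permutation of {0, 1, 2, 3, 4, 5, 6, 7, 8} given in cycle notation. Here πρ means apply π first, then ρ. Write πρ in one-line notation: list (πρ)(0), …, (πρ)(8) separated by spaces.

1 3 2 8 4 0 7 6 5

Chase each element through π then ρ: 0 → 0 → 1; 1 → 5 → 3; 2 → 7 → 2; 3 → 4 → 8; 4 → 6 → 4; 5 → 8 → 0; 6 → 3 → 7; 7 → 1 → 6; 8 → 2 → 5.
So πρ in one-line form is 1 3 2 8 4 0 7 6 5.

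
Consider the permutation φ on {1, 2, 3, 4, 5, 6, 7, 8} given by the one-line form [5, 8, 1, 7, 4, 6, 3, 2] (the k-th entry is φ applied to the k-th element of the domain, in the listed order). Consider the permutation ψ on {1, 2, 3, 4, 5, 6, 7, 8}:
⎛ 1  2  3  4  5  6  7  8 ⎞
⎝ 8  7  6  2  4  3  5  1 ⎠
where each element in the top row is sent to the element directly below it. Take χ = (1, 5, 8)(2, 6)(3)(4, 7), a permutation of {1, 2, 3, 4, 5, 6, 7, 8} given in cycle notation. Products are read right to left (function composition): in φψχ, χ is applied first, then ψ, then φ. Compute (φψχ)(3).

Apply the permutations in order: χ(3) = 3, then ψ(3) = 6, then φ(6) = 6. So (φψχ)(3) = 6.

6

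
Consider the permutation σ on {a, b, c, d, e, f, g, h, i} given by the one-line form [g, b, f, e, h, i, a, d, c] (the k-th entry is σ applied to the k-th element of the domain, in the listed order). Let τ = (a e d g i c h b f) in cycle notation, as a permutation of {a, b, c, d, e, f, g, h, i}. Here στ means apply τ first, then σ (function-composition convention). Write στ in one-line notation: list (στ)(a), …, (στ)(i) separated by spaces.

h i d a e g c b f

Chase each element through τ then σ: a → e → h; b → f → i; c → h → d; d → g → a; e → d → e; f → a → g; g → i → c; h → b → b; i → c → f.
So στ in one-line form is h i d a e g c b f.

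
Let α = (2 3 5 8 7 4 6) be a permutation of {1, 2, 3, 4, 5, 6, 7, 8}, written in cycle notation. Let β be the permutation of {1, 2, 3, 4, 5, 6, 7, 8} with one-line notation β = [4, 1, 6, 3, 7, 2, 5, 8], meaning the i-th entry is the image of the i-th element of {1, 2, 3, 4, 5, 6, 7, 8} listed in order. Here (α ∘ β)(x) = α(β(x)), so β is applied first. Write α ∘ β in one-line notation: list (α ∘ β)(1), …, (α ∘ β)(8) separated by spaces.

For each element, apply β then α: 1 → 4 → 6; 2 → 1 → 1; 3 → 6 → 2; 4 → 3 → 5; 5 → 7 → 4; 6 → 2 → 3; 7 → 5 → 8; 8 → 8 → 7.
So α ∘ β in one-line form is 6 1 2 5 4 3 8 7.

6 1 2 5 4 3 8 7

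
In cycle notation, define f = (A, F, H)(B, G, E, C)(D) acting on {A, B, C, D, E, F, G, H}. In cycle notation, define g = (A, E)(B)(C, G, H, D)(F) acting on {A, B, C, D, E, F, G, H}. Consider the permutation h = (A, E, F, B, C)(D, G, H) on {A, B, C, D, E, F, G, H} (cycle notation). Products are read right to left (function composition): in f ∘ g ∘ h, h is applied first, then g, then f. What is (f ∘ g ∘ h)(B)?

(f ∘ g ∘ h)(B) = f(g(h(B))). h(B) = C, then g(C) = G, then f(G) = E, so the result is E.

E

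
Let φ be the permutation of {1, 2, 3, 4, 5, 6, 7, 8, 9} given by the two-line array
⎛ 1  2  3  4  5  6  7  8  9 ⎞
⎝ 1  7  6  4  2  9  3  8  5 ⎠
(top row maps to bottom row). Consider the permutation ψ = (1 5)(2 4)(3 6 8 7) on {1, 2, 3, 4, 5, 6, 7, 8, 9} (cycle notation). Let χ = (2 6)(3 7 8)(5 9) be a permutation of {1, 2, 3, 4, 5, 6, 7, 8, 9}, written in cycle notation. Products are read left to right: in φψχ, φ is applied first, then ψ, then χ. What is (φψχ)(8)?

8

Apply the permutations in order: φ(8) = 8, then ψ(8) = 7, then χ(7) = 8. So (φψχ)(8) = 8.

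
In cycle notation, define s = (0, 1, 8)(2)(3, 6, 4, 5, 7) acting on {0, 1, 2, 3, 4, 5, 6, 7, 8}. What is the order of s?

15

The disjoint cycles have lengths 5, 3, 1.
Since disjoint cycles commute, ord(s) = lcm(5, 3) = 15.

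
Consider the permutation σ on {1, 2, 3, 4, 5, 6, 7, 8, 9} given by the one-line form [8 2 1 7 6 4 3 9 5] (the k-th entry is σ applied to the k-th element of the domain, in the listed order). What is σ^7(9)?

8

Tracing 9 → 5 → … returns to 9 after 8 steps, so 9 lies in an 8-cycle (1 8 9 5 6 4 7 3).
Advancing 7 steps from 9: 9 → 5 → 6 → 4 → 7 → 3 → 1 → 8.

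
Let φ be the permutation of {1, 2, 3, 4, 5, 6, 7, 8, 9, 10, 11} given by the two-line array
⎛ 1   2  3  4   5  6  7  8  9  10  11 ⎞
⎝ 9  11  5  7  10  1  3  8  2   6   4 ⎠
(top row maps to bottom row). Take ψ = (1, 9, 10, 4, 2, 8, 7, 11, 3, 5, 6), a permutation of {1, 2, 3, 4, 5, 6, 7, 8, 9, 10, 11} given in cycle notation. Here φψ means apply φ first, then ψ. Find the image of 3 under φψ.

6

φ(3) = 5, then ψ(5) = 6; composing gives (φψ)(3) = 6.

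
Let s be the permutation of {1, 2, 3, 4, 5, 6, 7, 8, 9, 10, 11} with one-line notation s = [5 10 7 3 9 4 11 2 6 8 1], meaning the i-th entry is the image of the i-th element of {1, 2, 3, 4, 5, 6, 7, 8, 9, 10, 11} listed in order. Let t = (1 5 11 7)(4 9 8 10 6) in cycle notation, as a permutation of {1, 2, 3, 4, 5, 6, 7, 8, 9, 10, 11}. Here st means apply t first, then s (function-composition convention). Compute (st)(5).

1

(st)(5) = s(t(5)). t(5) = 11, then s(11) = 1. So (st)(5) = 1.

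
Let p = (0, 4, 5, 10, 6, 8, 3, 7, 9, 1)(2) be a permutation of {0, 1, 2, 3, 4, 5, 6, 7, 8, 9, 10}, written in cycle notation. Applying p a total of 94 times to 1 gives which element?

1 lies in the 10-cycle (0, 4, 5, 10, 6, 8, 3, 7, 9, 1).
On a 10-cycle, p^10 is the identity, so p^94 = p^4 there (94 ≡ 4 mod 10).
Advancing 4 steps from 1: 1 → 0 → 4 → 5 → 10.

10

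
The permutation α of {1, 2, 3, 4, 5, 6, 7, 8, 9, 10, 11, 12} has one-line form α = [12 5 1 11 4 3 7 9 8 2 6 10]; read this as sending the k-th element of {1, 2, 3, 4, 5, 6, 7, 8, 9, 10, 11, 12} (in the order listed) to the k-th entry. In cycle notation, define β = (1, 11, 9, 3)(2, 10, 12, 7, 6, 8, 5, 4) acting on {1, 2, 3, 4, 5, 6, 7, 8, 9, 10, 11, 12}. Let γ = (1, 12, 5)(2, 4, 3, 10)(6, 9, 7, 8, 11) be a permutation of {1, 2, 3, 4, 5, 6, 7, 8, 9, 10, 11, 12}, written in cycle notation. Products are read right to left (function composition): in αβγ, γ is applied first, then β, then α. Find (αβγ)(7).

Apply the permutations in order: γ(7) = 8, then β(8) = 5, then α(5) = 4. So (αβγ)(7) = 4.

4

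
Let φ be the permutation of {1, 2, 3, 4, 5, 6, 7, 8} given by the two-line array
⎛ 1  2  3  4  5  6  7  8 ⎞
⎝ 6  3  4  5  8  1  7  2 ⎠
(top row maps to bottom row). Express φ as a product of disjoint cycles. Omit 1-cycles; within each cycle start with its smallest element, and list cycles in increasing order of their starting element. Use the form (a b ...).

Start at 1 and follow images: 1 → 6 → 1, giving the cycle (1 6).
Repeating from the next unused element and collecting all non-trivial cycles gives (1 6)(2 3 4 5 8).

(1 6)(2 3 4 5 8)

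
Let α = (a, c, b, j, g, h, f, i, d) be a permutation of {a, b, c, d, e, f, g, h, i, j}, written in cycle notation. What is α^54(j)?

j

j lies in the 9-cycle (a, c, b, j, g, h, f, i, d).
On a 9-cycle, α^9 is the identity, so α^54 = α^0 there (54 ≡ 0 mod 9).
So α^54(j) = j.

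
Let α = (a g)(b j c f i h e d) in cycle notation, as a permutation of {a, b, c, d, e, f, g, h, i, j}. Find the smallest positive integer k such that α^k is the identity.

The disjoint cycles have lengths 8, 2.
The order is lcm(8, 2) = 8.

8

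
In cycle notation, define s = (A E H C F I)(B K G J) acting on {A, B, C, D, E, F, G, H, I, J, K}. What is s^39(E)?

F

E lies in the 6-cycle (A E H C F I).
Since the cycle has length 6, s^39 acts on it the same as s^3 (39 mod 6 = 3).
Advancing 3 steps from E: E → H → C → F.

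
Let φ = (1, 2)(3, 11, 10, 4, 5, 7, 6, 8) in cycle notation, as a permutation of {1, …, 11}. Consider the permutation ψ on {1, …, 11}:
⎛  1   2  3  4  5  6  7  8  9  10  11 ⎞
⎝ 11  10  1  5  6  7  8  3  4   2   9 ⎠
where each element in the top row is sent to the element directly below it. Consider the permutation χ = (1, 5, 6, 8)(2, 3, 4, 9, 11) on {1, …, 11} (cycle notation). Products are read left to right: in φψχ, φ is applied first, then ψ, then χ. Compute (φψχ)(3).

11

Apply the permutations in order: φ(3) = 11, then ψ(11) = 9, then χ(9) = 11. So (φψχ)(3) = 11.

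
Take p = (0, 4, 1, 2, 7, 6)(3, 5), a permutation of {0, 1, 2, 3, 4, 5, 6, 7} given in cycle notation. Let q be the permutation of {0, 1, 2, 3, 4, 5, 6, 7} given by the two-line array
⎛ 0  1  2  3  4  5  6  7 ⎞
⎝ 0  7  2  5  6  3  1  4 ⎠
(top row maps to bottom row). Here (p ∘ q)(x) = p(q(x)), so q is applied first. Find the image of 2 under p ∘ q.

7

q(2) = 2, then p(2) = 7; composing gives (p ∘ q)(2) = 7.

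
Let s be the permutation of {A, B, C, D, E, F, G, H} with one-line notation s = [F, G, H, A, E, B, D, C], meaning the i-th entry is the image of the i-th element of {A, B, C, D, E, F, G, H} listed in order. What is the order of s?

The disjoint-cycle form of s has cycle lengths 5, 2, 1.
The order of s is the least common multiple of its cycle lengths: lcm(5, 2) = 10.

10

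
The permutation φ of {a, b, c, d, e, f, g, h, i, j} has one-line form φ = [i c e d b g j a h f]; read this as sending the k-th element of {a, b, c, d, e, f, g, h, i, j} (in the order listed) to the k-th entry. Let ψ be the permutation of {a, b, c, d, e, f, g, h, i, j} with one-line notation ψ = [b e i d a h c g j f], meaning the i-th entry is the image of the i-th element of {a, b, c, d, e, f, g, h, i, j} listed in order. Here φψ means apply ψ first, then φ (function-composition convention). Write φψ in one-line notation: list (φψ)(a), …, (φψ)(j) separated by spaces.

c b h d i a e j f g

(φψ)(x) = φ(ψ(x)). Computing each image: φ(ψ(a)) = φ(b) = c, φ(ψ(b)) = φ(e) = b, φ(ψ(c)) = φ(i) = h, φ(ψ(d)) = φ(d) = d, φ(ψ(e)) = φ(a) = i, φ(ψ(f)) = φ(h) = a, φ(ψ(g)) = φ(c) = e, φ(ψ(h)) = φ(g) = j, φ(ψ(i)) = φ(j) = f, φ(ψ(j)) = φ(f) = g.
Hence φψ = [c b h d i a e j f g].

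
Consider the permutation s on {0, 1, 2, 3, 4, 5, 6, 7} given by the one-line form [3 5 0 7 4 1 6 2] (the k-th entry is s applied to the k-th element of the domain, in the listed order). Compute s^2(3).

Tracing 3 → 7 → … returns to 3 after 4 steps, so 3 lies in a 4-cycle (0 3 7 2).
Stepping 2 places around the cycle: 3 → 7 → 2.

2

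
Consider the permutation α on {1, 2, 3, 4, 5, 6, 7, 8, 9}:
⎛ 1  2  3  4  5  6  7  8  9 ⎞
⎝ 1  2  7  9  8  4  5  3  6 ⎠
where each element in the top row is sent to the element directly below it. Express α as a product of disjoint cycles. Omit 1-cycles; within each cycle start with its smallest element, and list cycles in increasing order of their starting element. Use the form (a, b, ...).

(3, 7, 5, 8)(4, 9, 6)

From 3: 3 → 7 → 5 → 8 → 3, closing the cycle (3, 7, 5, 8).
Continuing from each remaining unvisited element yields (3, 7, 5, 8)(4, 9, 6).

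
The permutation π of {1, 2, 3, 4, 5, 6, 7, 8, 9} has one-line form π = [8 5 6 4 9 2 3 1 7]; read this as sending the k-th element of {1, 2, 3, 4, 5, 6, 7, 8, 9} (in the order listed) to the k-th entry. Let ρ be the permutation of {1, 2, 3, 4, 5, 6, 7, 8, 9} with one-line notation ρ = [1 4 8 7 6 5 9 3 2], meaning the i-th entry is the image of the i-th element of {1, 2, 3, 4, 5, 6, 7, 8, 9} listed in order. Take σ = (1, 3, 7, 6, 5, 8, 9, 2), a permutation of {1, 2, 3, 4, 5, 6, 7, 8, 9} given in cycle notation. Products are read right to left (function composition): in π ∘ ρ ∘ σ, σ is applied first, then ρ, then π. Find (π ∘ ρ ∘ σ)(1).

1

(π ∘ ρ ∘ σ)(1) = π(ρ(σ(1))). σ(1) = 3, then ρ(3) = 8, then π(8) = 1, so the result is 1.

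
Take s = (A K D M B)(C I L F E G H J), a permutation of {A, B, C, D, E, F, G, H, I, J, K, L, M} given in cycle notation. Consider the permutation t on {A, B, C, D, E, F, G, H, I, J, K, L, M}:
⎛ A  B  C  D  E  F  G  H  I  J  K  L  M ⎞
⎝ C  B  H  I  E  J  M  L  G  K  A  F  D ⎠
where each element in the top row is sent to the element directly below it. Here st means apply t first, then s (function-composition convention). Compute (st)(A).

I

t(A) = C, then s(C) = I; composing gives (st)(A) = I.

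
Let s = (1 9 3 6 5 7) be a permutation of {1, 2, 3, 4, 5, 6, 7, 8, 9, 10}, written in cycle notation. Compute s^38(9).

6

9 lies in the 6-cycle (1 9 3 6 5 7).
Powers repeat with period 6 on this cycle, and 38 mod 6 = 2, so s^38(9) = s^2(9).
Stepping 2 places around the cycle: 9 → 3 → 6.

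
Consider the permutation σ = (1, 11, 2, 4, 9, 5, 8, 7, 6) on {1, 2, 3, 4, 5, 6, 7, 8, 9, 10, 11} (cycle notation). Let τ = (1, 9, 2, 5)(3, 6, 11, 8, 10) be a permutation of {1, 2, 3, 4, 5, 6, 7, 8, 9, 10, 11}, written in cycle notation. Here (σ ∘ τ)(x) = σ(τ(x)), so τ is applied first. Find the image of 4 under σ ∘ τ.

(σ ∘ τ)(4) = σ(τ(4)). τ(4) = 4, then σ(4) = 9. So (σ ∘ τ)(4) = 9.

9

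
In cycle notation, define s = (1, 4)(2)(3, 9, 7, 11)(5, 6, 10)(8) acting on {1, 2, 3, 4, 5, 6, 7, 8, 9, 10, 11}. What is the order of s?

The disjoint cycles have lengths 4, 3, 2, 1, 1.
The order is lcm(4, 3, 2) = 12.

12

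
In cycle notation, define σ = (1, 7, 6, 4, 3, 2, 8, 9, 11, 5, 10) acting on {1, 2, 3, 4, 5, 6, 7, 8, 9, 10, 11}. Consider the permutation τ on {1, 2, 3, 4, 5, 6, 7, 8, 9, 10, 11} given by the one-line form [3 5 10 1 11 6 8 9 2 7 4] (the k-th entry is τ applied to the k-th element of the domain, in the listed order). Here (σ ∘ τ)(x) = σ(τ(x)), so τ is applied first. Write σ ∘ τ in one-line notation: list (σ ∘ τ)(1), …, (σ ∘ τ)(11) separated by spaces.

2 10 1 7 5 4 9 11 8 6 3

For each element, apply τ then σ: 1 → 3 → 2; 2 → 5 → 10; 3 → 10 → 1; 4 → 1 → 7; 5 → 11 → 5; 6 → 6 → 4; 7 → 8 → 9; 8 → 9 → 11; 9 → 2 → 8; 10 → 7 → 6; 11 → 4 → 3.
Collecting the images, σ ∘ τ = [2 10 1 7 5 4 9 11 8 6 3].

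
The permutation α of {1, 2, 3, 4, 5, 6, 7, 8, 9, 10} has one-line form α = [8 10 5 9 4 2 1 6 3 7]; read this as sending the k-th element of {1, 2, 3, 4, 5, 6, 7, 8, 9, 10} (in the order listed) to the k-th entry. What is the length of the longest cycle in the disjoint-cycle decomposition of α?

6

Decomposing into disjoint cycles gives (1, 8, 6, 2, 10, 7)(3, 5, 4, 9); the longest has length 6.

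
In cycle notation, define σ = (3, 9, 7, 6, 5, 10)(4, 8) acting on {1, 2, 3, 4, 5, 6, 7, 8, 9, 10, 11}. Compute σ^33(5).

5 lies in the 6-cycle (3, 9, 7, 6, 5, 10).
On a 6-cycle, σ^6 is the identity, so σ^33 = σ^3 there (33 ≡ 3 mod 6).
Advancing 3 steps from 5: 5 → 10 → 3 → 9.

9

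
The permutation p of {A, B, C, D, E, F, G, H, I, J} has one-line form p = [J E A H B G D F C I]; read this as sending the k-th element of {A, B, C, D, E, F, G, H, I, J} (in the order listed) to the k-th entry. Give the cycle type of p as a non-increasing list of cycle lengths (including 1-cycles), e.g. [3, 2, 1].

The disjoint cycles are (A, J, I, C)(B, E)(D, H, F, G), with lengths 4, 4, 2 in non-increasing order.

[4, 4, 2]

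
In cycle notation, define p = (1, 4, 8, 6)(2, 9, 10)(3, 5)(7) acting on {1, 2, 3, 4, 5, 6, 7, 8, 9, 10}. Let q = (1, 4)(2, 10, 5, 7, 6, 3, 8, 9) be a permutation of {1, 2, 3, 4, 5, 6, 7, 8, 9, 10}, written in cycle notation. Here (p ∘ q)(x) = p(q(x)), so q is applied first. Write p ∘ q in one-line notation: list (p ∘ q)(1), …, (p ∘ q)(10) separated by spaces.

8 2 6 4 7 5 1 10 9 3

(p ∘ q)(x) = p(q(x)). Computing each image: p(q(1)) = p(4) = 8, p(q(2)) = p(10) = 2, p(q(3)) = p(8) = 6, p(q(4)) = p(1) = 4, p(q(5)) = p(7) = 7, p(q(6)) = p(3) = 5, p(q(7)) = p(6) = 1, p(q(8)) = p(9) = 10, p(q(9)) = p(2) = 9, p(q(10)) = p(5) = 3.
Hence p ∘ q = [8 2 6 4 7 5 1 10 9 3].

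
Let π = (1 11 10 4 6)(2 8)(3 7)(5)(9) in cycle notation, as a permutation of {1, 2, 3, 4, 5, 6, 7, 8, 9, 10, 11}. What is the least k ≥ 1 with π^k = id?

The cycle type of π is (5, 2, 2, 1, 1).
Since disjoint cycles commute, ord(π) = lcm(5, 2, 2) = 10.

10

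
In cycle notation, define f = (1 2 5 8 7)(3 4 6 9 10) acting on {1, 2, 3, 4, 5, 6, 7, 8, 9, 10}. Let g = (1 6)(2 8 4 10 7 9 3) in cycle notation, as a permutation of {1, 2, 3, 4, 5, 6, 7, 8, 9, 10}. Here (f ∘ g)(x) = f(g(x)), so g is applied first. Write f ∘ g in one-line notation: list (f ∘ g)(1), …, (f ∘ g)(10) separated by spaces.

Chase each element through g then f: 1 → 6 → 9; 2 → 8 → 7; 3 → 2 → 5; 4 → 10 → 3; 5 → 5 → 8; 6 → 1 → 2; 7 → 9 → 10; 8 → 4 → 6; 9 → 3 → 4; 10 → 7 → 1.
So f ∘ g in one-line form is 9 7 5 3 8 2 10 6 4 1.

9 7 5 3 8 2 10 6 4 1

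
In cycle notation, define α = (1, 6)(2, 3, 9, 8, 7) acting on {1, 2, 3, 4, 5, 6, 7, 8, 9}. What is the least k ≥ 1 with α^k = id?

The disjoint cycles have lengths 5, 2, 1, 1.
The order of α is the least common multiple of its cycle lengths: lcm(5, 2) = 10.

10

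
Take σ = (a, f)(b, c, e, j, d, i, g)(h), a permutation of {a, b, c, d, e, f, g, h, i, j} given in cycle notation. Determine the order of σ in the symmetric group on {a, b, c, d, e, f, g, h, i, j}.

14

The disjoint cycles have lengths 7, 2, 1.
Since disjoint cycles commute, ord(σ) = lcm(7, 2) = 14.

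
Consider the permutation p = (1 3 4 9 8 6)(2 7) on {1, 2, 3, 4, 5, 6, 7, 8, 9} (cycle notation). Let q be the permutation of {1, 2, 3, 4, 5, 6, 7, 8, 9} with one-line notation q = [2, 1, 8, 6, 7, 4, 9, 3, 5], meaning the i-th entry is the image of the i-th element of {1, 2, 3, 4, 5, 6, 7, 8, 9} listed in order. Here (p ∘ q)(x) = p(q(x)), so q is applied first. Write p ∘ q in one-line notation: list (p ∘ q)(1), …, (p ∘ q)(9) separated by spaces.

7 3 6 1 2 9 8 4 5

Chase each element through q then p: 1 → 2 → 7; 2 → 1 → 3; 3 → 8 → 6; 4 → 6 → 1; 5 → 7 → 2; 6 → 4 → 9; 7 → 9 → 8; 8 → 3 → 4; 9 → 5 → 5.
Collecting the images, p ∘ q = [7 3 6 1 2 9 8 4 5].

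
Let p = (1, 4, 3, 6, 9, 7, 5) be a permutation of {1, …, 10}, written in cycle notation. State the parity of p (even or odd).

even

The cycle lengths are 7, 1, 1, 1.
A cycle is odd iff its length is even; p has 0 even-length cycles, so sgn(p) = (−1)^0 and p is even.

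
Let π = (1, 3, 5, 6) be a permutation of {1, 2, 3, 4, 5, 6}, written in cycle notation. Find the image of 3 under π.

3 appears in (1, 3, 5, 6); the next entry (wrapping around) is 5.

5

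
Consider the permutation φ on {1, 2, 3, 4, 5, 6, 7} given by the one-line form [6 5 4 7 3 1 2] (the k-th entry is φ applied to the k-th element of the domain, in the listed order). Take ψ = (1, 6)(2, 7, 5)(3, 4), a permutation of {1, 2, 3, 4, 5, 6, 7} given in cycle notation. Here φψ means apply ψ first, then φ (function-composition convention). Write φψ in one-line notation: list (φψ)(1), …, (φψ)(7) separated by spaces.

For each element, apply ψ then φ: 1 → 6 → 1; 2 → 7 → 2; 3 → 4 → 7; 4 → 3 → 4; 5 → 2 → 5; 6 → 1 → 6; 7 → 5 → 3.
Collecting the images, φψ = [1 2 7 4 5 6 3].

1 2 7 4 5 6 3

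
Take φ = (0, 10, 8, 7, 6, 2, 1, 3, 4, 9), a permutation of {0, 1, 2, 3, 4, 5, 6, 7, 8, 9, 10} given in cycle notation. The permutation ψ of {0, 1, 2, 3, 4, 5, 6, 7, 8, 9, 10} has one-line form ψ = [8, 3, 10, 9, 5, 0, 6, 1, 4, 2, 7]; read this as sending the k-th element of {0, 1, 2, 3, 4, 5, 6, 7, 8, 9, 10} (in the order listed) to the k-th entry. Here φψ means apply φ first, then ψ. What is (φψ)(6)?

10

First apply φ: φ(6) = 2, then ψ(2) = 10. Thus (φψ)(6) = 10.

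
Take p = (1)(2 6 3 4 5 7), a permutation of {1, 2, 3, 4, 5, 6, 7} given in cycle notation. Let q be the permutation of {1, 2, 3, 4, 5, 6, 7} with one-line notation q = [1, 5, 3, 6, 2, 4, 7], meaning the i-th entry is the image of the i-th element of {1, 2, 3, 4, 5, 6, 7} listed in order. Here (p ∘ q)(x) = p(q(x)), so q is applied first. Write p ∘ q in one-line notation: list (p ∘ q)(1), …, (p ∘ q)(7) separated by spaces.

For each element, apply q then p: 1 → 1 → 1; 2 → 5 → 7; 3 → 3 → 4; 4 → 6 → 3; 5 → 2 → 6; 6 → 4 → 5; 7 → 7 → 2.
So p ∘ q in one-line form is 1 7 4 3 6 5 2.

1 7 4 3 6 5 2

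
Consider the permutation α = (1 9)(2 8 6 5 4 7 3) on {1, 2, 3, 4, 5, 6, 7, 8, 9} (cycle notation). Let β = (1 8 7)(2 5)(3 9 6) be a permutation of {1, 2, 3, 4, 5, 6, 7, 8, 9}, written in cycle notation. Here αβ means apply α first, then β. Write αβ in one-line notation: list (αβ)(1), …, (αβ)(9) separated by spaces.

(αβ)(x) = β(α(x)). Computing each image: β(α(1)) = β(9) = 6, β(α(2)) = β(8) = 7, β(α(3)) = β(2) = 5, β(α(4)) = β(7) = 1, β(α(5)) = β(4) = 4, β(α(6)) = β(5) = 2, β(α(7)) = β(3) = 9, β(α(8)) = β(6) = 3, β(α(9)) = β(1) = 8.
Hence αβ = [6 7 5 1 4 2 9 3 8].

6 7 5 1 4 2 9 3 8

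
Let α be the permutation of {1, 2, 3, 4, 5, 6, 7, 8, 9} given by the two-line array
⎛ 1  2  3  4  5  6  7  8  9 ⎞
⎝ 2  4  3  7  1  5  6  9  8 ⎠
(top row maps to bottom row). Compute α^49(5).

1

Tracing 5 → 1 → … returns to 5 after 6 steps, so 5 lies in a 6-cycle (1, 2, 4, 7, 6, 5).
Since the cycle has length 6, α^49 acts on it the same as α^1 (49 mod 6 = 1).
Stepping 1 place around the cycle: 5 → 1.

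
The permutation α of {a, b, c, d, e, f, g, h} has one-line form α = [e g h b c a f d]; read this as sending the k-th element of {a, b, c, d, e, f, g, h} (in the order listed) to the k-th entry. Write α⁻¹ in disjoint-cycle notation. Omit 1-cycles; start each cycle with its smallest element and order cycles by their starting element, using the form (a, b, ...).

The cycle decomposition of α is (a, e, c, h, d, b, g, f).
The inverse reverses every cycle; in canonical form, α⁻¹ = (a, f, g, b, d, h, c, e).

(a, f, g, b, d, h, c, e)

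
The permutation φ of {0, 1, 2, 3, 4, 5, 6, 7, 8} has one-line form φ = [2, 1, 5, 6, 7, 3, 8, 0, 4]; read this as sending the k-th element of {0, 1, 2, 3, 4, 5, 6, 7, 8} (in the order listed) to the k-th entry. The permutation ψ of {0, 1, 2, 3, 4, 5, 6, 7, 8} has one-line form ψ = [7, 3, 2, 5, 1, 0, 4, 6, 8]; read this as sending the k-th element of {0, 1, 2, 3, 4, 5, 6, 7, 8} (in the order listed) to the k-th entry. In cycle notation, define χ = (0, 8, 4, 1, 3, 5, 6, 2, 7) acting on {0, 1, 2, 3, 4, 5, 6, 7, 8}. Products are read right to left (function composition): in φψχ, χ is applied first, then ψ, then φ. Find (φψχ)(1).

Apply the permutations in order: χ(1) = 3, then ψ(3) = 5, then φ(5) = 3. So (φψχ)(1) = 3.

3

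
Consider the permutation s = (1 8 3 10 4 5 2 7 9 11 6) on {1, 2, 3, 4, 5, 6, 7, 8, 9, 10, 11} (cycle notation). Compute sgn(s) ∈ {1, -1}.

The cycle lengths are 11.
A cycle is odd iff its length is even; s has 0 even-length cycles, so sgn(s) = (−1)^0 and s is even.

1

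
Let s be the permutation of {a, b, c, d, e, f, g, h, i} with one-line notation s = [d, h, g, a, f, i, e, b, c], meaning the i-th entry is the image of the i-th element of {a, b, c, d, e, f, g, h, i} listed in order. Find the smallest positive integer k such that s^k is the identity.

10

Decomposing into disjoint cycles gives cycle lengths 5, 2, 2.
The order of s is the least common multiple of its cycle lengths: lcm(5, 2, 2) = 10.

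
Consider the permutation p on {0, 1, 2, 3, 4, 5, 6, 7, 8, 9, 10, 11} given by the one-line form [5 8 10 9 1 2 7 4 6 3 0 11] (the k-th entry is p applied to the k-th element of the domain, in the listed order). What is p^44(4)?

7

Tracing 4 → 1 → … returns to 4 after 5 steps, so 4 lies in a 5-cycle (1 8 6 7 4).
Since the cycle has length 5, p^44 acts on it the same as p^4 (44 mod 5 = 4).
Stepping 4 places around the cycle: 4 → 1 → 8 → 6 → 7.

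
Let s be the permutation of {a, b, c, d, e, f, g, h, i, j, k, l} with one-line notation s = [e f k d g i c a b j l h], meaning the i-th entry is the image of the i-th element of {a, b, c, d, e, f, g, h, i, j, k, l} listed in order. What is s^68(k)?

Tracing k → l → … returns to k after 7 steps, so k lies in a 7-cycle (a e g c k l h).
Since the cycle has length 7, s^68 acts on it the same as s^5 (68 mod 7 = 5).
Stepping 5 places around the cycle: k → l → h → a → e → g.

g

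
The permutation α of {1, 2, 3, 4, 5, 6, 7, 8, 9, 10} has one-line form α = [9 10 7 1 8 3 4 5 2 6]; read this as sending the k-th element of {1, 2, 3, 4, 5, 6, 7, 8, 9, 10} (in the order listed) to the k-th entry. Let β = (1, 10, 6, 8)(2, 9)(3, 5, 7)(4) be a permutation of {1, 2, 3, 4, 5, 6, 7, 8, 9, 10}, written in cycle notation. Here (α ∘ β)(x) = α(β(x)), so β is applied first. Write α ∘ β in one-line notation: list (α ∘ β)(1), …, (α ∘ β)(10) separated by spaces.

(α ∘ β)(x) = α(β(x)). Computing each image: α(β(1)) = α(10) = 6, α(β(2)) = α(9) = 2, α(β(3)) = α(5) = 8, α(β(4)) = α(4) = 1, α(β(5)) = α(7) = 4, α(β(6)) = α(8) = 5, α(β(7)) = α(3) = 7, α(β(8)) = α(1) = 9, α(β(9)) = α(2) = 10, α(β(10)) = α(6) = 3.
Hence α ∘ β = [6 2 8 1 4 5 7 9 10 3].

6 2 8 1 4 5 7 9 10 3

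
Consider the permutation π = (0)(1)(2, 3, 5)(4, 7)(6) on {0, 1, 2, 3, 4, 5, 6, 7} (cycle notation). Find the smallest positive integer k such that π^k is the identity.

6

The cycle type of π is (3, 2, 1, 1, 1).
Since disjoint cycles commute, ord(π) = lcm(3, 2) = 6.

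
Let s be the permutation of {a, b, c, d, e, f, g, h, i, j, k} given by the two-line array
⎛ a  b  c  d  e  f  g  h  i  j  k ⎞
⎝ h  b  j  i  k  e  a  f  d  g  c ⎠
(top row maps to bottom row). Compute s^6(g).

c

Tracing g → a → … returns to g after 8 steps, so g lies in an 8-cycle (a h f e k c j g).
Stepping 6 places around the cycle: g → a → h → f → e → k → c.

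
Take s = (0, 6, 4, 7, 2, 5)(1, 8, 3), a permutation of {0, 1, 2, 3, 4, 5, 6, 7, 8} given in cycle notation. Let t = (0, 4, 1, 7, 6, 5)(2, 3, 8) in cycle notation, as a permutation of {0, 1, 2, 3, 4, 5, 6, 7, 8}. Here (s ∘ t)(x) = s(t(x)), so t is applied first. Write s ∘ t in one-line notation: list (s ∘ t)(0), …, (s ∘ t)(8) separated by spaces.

Chase each element through t then s: 0 → 4 → 7; 1 → 7 → 2; 2 → 3 → 1; 3 → 8 → 3; 4 → 1 → 8; 5 → 0 → 6; 6 → 5 → 0; 7 → 6 → 4; 8 → 2 → 5.
Collecting the images, s ∘ t = [7 2 1 3 8 6 0 4 5].

7 2 1 3 8 6 0 4 5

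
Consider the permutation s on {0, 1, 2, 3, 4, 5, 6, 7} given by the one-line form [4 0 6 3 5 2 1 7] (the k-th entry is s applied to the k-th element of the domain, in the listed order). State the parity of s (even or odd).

In disjoint-cycle form the cycle lengths are 6, 1, 1.
A cycle of length ℓ contributes ℓ−1 transpositions, so s is a product of 5 transpositions — odd.

odd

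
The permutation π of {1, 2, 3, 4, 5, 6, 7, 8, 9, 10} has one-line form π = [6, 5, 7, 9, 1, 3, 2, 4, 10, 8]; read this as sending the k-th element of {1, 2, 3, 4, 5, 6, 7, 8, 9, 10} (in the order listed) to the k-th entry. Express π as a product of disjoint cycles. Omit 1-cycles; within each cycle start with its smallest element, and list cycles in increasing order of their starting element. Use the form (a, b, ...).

(1, 6, 3, 7, 2, 5)(4, 9, 10, 8)

Start at 1 and follow images: 1 → 6 → 3 → 7 → 2 → 5 → 1, giving the cycle (1, 6, 3, 7, 2, 5).
Continuing from each remaining unvisited element yields (1, 6, 3, 7, 2, 5)(4, 9, 10, 8).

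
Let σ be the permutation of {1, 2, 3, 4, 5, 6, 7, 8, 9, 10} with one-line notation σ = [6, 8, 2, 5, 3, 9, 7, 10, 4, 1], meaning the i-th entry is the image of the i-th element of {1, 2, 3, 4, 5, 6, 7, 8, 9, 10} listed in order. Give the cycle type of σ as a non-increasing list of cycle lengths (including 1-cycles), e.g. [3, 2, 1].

The disjoint cycles are (1, 6, 9, 4, 5, 3, 2, 8, 10)(7), with lengths 9, 1 in non-increasing order.

[9, 1]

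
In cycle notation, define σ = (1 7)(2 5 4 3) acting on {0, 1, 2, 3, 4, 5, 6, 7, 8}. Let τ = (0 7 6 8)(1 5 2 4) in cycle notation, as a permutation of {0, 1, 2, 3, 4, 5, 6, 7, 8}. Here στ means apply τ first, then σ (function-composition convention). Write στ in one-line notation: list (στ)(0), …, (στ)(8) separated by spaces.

1 4 3 2 7 5 8 6 0

(στ)(x) = σ(τ(x)). Computing each image: σ(τ(0)) = σ(7) = 1, σ(τ(1)) = σ(5) = 4, σ(τ(2)) = σ(4) = 3, σ(τ(3)) = σ(3) = 2, σ(τ(4)) = σ(1) = 7, σ(τ(5)) = σ(2) = 5, σ(τ(6)) = σ(8) = 8, σ(τ(7)) = σ(6) = 6, σ(τ(8)) = σ(0) = 0.
Hence στ = [1 4 3 2 7 5 8 6 0].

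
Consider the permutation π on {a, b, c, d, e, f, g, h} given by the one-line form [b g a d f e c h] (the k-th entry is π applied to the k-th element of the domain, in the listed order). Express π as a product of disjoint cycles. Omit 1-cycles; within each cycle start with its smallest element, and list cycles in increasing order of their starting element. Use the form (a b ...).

From a: a → b → g → c → a, closing the cycle (a b g c).
Continuing from each remaining unvisited element yields (a b g c)(e f).

(a b g c)(e f)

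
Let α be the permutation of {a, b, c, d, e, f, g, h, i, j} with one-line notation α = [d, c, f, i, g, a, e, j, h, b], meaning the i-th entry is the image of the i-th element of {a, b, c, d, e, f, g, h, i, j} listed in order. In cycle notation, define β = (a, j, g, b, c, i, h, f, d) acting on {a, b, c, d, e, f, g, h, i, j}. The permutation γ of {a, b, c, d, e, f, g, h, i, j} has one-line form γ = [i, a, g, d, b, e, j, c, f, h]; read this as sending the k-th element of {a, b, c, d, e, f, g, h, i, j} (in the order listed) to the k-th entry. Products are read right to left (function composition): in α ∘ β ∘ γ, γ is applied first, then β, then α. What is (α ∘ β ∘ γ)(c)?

Apply the permutations in order: γ(c) = g, then β(g) = b, then α(b) = c. So (α ∘ β ∘ γ)(c) = c.

c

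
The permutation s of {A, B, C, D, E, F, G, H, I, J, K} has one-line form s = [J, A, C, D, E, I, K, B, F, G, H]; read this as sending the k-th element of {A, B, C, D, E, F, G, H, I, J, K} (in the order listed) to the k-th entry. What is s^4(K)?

Tracing K → H → … returns to K after 6 steps, so K lies in a 6-cycle (A J G K H B).
Advancing 4 steps from K: K → H → B → A → J.

J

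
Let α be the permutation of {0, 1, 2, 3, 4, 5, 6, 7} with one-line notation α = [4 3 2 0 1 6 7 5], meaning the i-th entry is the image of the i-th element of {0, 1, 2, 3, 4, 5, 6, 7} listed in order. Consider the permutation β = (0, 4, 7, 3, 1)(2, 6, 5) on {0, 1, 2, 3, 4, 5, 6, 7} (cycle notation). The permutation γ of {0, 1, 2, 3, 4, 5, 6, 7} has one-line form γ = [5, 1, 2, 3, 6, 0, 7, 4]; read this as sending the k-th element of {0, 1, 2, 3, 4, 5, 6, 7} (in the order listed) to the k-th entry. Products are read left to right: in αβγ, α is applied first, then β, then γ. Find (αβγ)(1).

Chase 1: α(1) = 3; β(3) = 1; γ(1) = 1. Hence (αβγ)(1) = 1.

1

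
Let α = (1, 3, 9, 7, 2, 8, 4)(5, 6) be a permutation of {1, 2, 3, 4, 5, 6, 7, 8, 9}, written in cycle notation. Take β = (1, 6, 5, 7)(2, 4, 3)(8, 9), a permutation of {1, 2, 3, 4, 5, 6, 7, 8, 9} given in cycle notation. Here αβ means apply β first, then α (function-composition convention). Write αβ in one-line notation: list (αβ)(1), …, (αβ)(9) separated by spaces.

(αβ)(x) = α(β(x)). Computing each image: α(β(1)) = α(6) = 5, α(β(2)) = α(4) = 1, α(β(3)) = α(2) = 8, α(β(4)) = α(3) = 9, α(β(5)) = α(7) = 2, α(β(6)) = α(5) = 6, α(β(7)) = α(1) = 3, α(β(8)) = α(9) = 7, α(β(9)) = α(8) = 4.
Hence αβ = [5 1 8 9 2 6 3 7 4].

5 1 8 9 2 6 3 7 4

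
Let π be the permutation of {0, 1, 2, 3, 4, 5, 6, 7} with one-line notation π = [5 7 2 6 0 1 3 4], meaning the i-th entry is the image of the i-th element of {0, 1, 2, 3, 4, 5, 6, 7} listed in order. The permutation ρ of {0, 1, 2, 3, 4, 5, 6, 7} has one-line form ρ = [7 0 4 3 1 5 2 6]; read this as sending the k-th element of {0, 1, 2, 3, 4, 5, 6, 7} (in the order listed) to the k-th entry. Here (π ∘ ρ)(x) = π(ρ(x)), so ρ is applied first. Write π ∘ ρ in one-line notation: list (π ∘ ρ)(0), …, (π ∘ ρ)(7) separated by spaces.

For each element, apply ρ then π: 0 → 7 → 4; 1 → 0 → 5; 2 → 4 → 0; 3 → 3 → 6; 4 → 1 → 7; 5 → 5 → 1; 6 → 2 → 2; 7 → 6 → 3.
Collecting the images, π ∘ ρ = [4 5 0 6 7 1 2 3].

4 5 0 6 7 1 2 3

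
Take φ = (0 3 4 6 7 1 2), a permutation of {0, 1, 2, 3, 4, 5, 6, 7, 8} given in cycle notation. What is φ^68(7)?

4

7 lies in the 7-cycle (0 3 4 6 7 1 2).
Powers repeat with period 7 on this cycle, and 68 mod 7 = 5, so φ^68(7) = φ^5(7).
Stepping 5 places around the cycle: 7 → 1 → 2 → 0 → 3 → 4.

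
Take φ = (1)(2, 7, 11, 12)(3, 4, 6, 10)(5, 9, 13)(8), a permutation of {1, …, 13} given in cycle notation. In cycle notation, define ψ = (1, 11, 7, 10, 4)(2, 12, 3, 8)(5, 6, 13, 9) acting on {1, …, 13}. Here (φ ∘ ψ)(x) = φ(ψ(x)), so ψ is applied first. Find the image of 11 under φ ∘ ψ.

First apply ψ: ψ(11) = 7, then φ(7) = 11. Thus (φ ∘ ψ)(11) = 11.

11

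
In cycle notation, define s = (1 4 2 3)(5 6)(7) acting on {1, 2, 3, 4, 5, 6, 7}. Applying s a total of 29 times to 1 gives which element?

1 lies in the 4-cycle (1 4 2 3).
Powers repeat with period 4 on this cycle, and 29 mod 4 = 1, so s^29(1) = s^1(1).
Advancing 1 step from 1: 1 → 4.

4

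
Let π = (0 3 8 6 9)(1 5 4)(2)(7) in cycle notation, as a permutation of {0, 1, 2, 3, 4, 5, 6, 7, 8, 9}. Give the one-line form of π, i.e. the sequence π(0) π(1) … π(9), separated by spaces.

Each element maps to the next entry in its cycle (wrapping to the front): 0↦3, 1↦5, 2↦2, 3↦8, 4↦1, 5↦4, 6↦9, 7↦7, 8↦6, 9↦0.
So the one-line form is 3 5 2 8 1 4 9 7 6 0.

3 5 2 8 1 4 9 7 6 0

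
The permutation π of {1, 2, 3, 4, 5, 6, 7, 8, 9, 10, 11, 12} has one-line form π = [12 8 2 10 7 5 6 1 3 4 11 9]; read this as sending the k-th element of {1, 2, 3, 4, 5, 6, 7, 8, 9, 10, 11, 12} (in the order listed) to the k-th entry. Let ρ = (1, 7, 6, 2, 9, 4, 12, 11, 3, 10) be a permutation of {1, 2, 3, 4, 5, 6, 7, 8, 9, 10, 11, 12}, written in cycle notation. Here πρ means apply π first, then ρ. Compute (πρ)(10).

12

(πρ)(10) = ρ(π(10)). π(10) = 4, then ρ(4) = 12. So (πρ)(10) = 12.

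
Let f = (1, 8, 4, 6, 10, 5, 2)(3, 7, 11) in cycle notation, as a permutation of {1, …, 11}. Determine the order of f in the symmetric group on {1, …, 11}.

The disjoint cycles have lengths 7, 3, 1.
The order is lcm(7, 3) = 21.

21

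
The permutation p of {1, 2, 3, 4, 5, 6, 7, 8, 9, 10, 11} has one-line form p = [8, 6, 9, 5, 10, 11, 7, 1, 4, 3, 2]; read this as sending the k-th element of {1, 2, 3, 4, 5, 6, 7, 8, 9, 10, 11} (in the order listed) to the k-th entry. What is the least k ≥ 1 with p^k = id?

30

The disjoint-cycle form of p has cycle lengths 5, 3, 2, 1.
The order of p is the least common multiple of its cycle lengths: lcm(5, 3, 2) = 30.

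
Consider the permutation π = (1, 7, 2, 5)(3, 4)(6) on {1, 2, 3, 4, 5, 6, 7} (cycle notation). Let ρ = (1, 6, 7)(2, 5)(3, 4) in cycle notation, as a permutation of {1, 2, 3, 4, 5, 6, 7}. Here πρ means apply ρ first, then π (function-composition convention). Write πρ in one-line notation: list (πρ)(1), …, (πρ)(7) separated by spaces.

Chase each element through ρ then π: 1 → 6 → 6; 2 → 5 → 1; 3 → 4 → 3; 4 → 3 → 4; 5 → 2 → 5; 6 → 7 → 2; 7 → 1 → 7.
So πρ in one-line form is 6 1 3 4 5 2 7.

6 1 3 4 5 2 7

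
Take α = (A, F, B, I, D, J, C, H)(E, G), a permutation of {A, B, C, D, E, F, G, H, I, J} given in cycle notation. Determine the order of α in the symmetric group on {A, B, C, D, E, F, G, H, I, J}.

The cycle type of α is (8, 2).
The order is lcm(8, 2) = 8.

8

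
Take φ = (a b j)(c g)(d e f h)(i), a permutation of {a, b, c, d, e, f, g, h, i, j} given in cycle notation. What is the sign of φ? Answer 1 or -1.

1

The cycle lengths are 4, 3, 2, 1.
A cycle of length ℓ contributes ℓ−1 transpositions, so φ is a product of 3 + 2 + 1 = 6 transpositions — even.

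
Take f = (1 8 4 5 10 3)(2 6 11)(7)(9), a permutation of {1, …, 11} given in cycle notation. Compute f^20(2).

2 lies in the 3-cycle (2 6 11).
On a 3-cycle, f^3 is the identity, so f^20 = f^2 there (20 ≡ 2 mod 3).
Advancing 2 steps from 2: 2 → 6 → 11.

11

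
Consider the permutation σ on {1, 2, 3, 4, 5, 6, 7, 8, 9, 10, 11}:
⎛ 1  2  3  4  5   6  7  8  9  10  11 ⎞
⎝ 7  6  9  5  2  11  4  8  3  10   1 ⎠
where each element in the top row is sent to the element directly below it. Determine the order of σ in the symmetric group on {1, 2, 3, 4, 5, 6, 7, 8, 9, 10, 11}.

The disjoint-cycle form of σ has cycle lengths 7, 2, 1, 1.
The order is lcm(7, 2) = 14.

14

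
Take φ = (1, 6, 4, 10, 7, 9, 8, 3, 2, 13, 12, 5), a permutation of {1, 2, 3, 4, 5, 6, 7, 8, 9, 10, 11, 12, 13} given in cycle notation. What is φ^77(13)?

13 lies in the 12-cycle (1, 6, 4, 10, 7, 9, 8, 3, 2, 13, 12, 5).
On a 12-cycle, φ^12 is the identity, so φ^77 = φ^5 there (77 ≡ 5 mod 12).
Advancing 5 steps from 13: 13 → 12 → 5 → 1 → 6 → 4.

4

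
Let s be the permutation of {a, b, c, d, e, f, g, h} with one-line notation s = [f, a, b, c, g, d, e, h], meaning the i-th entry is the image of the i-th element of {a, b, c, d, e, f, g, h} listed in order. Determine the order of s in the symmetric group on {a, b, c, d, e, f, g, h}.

10

The disjoint-cycle form of s has cycle lengths 5, 2, 1.
The order is lcm(5, 2) = 10.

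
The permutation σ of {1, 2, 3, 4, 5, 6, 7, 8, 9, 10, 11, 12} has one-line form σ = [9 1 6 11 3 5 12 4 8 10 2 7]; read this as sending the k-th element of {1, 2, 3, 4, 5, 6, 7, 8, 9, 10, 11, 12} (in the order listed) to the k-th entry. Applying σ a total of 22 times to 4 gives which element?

9

Tracing 4 → 11 → … returns to 4 after 6 steps, so 4 lies in a 6-cycle (1, 9, 8, 4, 11, 2).
Powers repeat with period 6 on this cycle, and 22 mod 6 = 4, so σ^22(4) = σ^4(4).
Stepping 4 places around the cycle: 4 → 11 → 2 → 1 → 9.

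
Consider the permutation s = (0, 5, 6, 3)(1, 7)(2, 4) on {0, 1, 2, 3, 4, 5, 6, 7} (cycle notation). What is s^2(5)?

5 lies in the 4-cycle (0, 5, 6, 3).
Advancing 2 steps from 5: 5 → 6 → 3.

3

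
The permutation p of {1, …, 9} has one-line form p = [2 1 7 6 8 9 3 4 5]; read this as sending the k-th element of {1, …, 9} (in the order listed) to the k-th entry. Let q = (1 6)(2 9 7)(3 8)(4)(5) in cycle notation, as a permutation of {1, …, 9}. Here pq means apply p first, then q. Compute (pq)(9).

First apply p: p(9) = 5, then q(5) = 5. Thus (pq)(9) = 5.

5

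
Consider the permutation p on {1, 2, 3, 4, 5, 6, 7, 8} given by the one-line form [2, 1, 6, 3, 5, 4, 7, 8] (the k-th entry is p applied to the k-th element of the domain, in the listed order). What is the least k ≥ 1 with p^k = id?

Writing p as disjoint cycles, the cycle lengths are 3, 2, 1, 1, 1.
The order is lcm(3, 2) = 6.

6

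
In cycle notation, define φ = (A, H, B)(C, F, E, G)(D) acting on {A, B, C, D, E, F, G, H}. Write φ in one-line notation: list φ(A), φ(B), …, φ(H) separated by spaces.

Each element maps to the next entry in its cycle (wrapping to the front): A→H, B→A, C→F, D→D, E→G, F→E, G→C, H→B.
Listing these in domain order gives H A F D G E C B.

H A F D G E C B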